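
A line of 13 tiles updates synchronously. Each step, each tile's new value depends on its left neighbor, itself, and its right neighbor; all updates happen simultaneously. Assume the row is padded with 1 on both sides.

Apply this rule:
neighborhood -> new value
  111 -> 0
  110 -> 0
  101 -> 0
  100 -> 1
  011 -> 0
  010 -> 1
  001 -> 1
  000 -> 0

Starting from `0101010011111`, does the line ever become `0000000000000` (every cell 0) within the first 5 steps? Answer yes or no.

0101011100000
0101000010001
0101100111010
0100011000010
0110100100110
step 5 is 0110100100110, still not uniform 0

no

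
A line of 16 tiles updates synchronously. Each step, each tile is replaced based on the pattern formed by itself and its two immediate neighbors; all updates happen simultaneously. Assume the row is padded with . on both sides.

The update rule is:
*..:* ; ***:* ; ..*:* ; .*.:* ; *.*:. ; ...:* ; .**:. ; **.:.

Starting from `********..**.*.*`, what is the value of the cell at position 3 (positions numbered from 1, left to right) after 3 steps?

.

.******.**...*.*
*.****....****.*
*..**.****.**..*
position 3 holds .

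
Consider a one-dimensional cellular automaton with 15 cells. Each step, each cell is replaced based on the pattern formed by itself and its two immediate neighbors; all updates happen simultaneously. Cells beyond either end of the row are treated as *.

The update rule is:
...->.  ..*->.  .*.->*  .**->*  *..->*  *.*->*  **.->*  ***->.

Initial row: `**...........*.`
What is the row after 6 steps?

step 1: .**..........**
step 2: ****.........*.
step 3: ...**........**
step 4: *..***.......*.
step 5: **.*.**......**
step 6: .*******.....*.

.*******.....*.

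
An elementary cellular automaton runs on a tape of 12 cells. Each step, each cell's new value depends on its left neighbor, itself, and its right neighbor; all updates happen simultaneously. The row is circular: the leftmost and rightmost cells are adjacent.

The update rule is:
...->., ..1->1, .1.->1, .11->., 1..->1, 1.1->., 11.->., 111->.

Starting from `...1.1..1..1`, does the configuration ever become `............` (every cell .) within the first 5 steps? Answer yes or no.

1.11.1111111
............
all cells are . at step 2

yes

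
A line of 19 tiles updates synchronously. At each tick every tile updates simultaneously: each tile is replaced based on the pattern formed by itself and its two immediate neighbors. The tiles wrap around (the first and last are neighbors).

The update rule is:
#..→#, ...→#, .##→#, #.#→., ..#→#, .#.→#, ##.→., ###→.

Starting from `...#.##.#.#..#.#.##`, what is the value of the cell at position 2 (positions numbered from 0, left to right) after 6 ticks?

.

####.#..#.####.#.#.
#....####.#....#.#.
######....######.#.
#.....#####......#.
#######....#######.
#......#####.......
position 2 holds .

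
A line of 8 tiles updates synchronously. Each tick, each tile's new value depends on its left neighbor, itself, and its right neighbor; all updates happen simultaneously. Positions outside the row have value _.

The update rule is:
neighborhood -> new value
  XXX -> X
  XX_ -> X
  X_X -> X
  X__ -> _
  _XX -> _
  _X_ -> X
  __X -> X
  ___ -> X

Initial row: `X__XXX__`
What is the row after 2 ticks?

XXXX_XXX

tick 1: X_X_XX_X
tick 2: XXXX_XXX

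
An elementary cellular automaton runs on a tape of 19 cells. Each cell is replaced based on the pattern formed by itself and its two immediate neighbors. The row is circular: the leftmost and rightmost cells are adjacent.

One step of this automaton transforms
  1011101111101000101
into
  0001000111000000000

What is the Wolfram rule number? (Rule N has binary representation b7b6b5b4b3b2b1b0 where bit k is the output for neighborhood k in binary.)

position 3: 111 → 1  (bit 7 = 1)
position 0: 110 → 0  (bit 6 = 0)
position 1: 101 → 0  (bit 5 = 0)
position 13: 100 → 0  (bit 4 = 0)
position 2: 011 → 0  (bit 3 = 0)
position 12: 010 → 0  (bit 2 = 0)
position 15: 001 → 0  (bit 1 = 0)
position 14: 000 → 0  (bit 0 = 0)
bits b7..b0 = 10000000 = 128

128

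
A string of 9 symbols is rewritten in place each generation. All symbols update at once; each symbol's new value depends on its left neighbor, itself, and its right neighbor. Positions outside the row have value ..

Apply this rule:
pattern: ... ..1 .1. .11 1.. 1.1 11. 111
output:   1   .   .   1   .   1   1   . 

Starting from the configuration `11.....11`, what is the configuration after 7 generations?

generation 1: 11.111.11
generation 2: 1111.1111
generation 3: 1..111..1
generation 4: ...1.1...
generation 5: 11..1..11
generation 6: 11.....11  (repeats generation 0; period 6)
generation 7: 11.111.11

11.111.11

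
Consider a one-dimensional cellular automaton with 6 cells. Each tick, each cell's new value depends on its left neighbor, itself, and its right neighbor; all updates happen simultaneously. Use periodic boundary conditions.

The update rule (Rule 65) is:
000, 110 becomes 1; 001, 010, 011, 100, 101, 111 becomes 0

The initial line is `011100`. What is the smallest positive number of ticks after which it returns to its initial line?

9

000101
010000
000111
010001
000100
110001
010100
000001
011100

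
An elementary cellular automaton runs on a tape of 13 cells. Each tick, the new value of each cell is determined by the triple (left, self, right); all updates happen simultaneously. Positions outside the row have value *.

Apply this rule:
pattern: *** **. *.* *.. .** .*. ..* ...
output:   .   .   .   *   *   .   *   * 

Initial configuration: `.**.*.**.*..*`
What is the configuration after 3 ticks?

***....*...**

.*....*...***
..****.****..
***....*...**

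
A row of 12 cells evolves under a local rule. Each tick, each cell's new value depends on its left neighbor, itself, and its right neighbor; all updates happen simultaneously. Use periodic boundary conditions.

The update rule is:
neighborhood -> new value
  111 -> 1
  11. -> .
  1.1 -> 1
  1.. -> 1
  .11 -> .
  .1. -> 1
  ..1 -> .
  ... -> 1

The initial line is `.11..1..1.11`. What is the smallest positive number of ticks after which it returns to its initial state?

1..1.11.11..
11.11..1..1.
..1..1.11.11
1.11.11..1..
11..1..1.11.
..1.11.11..1
1.11..1..1.1
.1..1.11.11.
.11.11..1..1
1..1..1.11.1
.1.11.11..1.
.11..1..1.11

12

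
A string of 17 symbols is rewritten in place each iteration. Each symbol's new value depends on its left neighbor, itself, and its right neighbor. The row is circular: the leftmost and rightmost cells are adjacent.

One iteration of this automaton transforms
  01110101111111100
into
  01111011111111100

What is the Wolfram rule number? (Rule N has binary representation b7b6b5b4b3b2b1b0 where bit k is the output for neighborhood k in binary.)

position 2: 111 → 1  (bit 7 = 1)
position 3: 110 → 1  (bit 6 = 1)
position 4: 101 → 1  (bit 5 = 1)
position 15: 100 → 0  (bit 4 = 0)
position 1: 011 → 1  (bit 3 = 1)
position 5: 010 → 0  (bit 2 = 0)
position 0: 001 → 0  (bit 1 = 0)
position 16: 000 → 0  (bit 0 = 0)
bits b7..b0 = 11101000 = 232

232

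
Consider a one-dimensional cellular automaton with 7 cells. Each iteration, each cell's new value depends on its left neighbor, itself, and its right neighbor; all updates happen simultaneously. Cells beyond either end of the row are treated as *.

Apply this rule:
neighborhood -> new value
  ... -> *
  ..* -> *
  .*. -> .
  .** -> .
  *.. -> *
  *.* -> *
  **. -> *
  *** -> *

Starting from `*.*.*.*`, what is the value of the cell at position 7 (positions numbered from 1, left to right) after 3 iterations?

**.*.*.
***.*.*
****.*.
position 7 holds .

.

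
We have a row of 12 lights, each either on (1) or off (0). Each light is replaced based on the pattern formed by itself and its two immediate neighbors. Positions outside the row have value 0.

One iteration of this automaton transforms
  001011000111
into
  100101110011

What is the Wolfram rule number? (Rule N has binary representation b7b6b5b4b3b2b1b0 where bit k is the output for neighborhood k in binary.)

position 10: 111 → 1  (bit 7 = 1)
position 5: 110 → 1  (bit 6 = 1)
position 3: 101 → 1  (bit 5 = 1)
position 6: 100 → 1  (bit 4 = 1)
position 4: 011 → 0  (bit 3 = 0)
position 2: 010 → 0  (bit 2 = 0)
position 1: 001 → 0  (bit 1 = 0)
position 0: 000 → 1  (bit 0 = 1)
bits b7..b0 = 11110001 = 241

241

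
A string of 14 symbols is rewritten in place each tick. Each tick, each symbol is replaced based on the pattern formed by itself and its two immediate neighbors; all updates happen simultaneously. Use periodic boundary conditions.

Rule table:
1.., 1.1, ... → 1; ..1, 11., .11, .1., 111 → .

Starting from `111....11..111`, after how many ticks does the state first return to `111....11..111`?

...111...1....
11....11..1111
..111...1.....
1....11..11111
.111...1......
....11..111111
111...1.......
...11..111111.
11...1.......1
..11..111111..
1...1.......11
.11..111111...
...1.......111
11..111111....
..1.......111.
1..111111....1
.1.......111..
..111111....11
1.......111...
.111111....11.
.......111...1
111111....11..
......111...1.
11111....11..1
.....111...1..
1111....11..11
....111...1...
111....11..111

28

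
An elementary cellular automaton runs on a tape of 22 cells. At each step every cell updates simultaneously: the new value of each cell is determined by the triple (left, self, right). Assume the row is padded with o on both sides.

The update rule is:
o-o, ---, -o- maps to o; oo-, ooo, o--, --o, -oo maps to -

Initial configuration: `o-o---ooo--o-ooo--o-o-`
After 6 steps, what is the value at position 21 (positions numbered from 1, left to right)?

-

-oo-o------oo-----oooo
o--oo-oooo----ooo-----
-----o-----oo-----ooo-
-ooo-o-ooo----ooo----o
o---ooo----oo-----oo--
--o-----oo----ooo-----
position 21 holds -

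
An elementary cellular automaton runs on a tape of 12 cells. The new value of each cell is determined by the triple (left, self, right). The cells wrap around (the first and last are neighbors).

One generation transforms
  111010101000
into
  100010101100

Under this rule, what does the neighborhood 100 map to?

At position 9 the neighborhood is 100; the next row has 1 there.

1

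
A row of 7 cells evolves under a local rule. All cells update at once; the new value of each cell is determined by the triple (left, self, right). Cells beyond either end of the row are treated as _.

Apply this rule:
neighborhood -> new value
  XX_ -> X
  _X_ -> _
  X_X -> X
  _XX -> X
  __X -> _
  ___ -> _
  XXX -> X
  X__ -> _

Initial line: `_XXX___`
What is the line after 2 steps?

_XXX___

_XXX___  (fixed point — unchanged through step 2)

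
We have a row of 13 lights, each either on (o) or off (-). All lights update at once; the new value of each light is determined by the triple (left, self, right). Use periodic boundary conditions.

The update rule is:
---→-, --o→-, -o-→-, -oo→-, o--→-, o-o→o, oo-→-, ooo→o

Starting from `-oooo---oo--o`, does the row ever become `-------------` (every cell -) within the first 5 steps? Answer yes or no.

yes

o-oo---------
-o-----------
-------------
all cells are - at step 3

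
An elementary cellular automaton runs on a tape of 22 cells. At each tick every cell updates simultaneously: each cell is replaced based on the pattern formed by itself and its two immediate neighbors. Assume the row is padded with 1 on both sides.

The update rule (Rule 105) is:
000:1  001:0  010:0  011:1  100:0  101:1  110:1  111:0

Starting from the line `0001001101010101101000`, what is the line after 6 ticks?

0100001110101011110010
1001101011010110010001
1001110111101110000101
1001011100111010110011
1000110100101101110010
1010111000011111010001

1010111000011111010001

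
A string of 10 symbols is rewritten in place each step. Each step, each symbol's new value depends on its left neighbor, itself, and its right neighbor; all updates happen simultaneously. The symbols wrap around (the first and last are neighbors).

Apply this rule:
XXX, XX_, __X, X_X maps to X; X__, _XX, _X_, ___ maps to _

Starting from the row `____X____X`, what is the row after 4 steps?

step 1: ___X____X_
step 2: __X____X__
step 3: _X____X___
step 4: X____X____

X____X____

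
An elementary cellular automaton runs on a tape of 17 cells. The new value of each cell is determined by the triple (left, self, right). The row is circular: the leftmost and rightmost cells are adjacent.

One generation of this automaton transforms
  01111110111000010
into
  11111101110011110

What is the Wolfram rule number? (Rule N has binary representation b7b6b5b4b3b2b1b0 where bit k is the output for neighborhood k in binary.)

position 2: 111 → 1  (bit 7 = 1)
position 6: 110 → 0  (bit 6 = 0)
position 7: 101 → 1  (bit 5 = 1)
position 11: 100 → 0  (bit 4 = 0)
position 1: 011 → 1  (bit 3 = 1)
position 15: 010 → 1  (bit 2 = 1)
position 0: 001 → 1  (bit 1 = 1)
position 12: 000 → 1  (bit 0 = 1)
bits b7..b0 = 10101111 = 175

175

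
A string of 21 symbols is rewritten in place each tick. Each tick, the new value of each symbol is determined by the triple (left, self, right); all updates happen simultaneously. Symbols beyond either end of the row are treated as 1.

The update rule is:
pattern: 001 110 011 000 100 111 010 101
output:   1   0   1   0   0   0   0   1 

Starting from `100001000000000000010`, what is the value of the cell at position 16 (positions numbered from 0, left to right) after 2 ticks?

000010000000000000101
000100000000000001011
position 16 holds 0

0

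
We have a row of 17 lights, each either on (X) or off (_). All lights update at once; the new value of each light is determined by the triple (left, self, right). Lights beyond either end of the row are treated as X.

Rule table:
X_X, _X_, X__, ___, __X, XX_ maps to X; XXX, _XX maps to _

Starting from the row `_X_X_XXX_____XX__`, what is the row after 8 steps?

_XXX_____XX______

XXXXX__XXXXXX_XXX
____XXX_____XX___
XXXX__XXXXXX_XXXX
___XXX_____XX____
XXX__XXXXXX_XXXXX
__XXX_____XX_____
XX__XXXXXX_XXXXXX
_XXX_____XX______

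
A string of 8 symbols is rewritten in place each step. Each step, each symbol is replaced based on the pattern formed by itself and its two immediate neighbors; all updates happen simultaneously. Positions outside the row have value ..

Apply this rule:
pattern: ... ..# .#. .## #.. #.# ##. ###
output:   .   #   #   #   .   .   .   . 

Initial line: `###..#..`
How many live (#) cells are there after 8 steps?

#...##..
#..##...
#.##....
#.#.....
#.#.....  (fixed point — unchanged through step 8)
count of #: 2

2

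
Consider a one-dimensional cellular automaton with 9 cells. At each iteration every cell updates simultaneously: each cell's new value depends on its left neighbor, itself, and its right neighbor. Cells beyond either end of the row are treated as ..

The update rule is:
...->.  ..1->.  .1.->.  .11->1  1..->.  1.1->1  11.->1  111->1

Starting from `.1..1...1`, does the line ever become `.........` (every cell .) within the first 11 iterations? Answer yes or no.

iteration 1: .........
all cells are . at iteration 1

yes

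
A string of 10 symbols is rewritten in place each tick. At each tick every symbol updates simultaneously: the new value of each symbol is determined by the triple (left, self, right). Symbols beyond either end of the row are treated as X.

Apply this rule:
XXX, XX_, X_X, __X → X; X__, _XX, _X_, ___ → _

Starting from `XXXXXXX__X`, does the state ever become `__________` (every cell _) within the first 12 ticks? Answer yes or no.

no

XXXXXXX_X_
XXXXXXXX_X
XXXXXXXXX_
XXXXXXXXXX
XXXXXXXXXX  (fixed point — unchanged through tick 12)
tick 12 is XXXXXXXXXX, still not uniform _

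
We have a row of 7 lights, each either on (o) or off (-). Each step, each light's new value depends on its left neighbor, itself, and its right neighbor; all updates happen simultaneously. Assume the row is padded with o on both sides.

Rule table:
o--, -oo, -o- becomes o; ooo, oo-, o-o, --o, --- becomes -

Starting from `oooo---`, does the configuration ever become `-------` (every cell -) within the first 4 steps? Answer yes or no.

no

----o--
o---oo-
-o--o--
-oo-oo-
step 4 is -oo-oo-, still not uniform -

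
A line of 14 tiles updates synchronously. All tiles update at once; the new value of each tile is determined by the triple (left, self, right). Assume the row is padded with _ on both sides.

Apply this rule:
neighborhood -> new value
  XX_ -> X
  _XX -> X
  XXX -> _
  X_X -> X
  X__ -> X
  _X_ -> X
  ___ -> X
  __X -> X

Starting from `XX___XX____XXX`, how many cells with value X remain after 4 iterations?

4

XXXXXXXXXXXX_X
X__________XXX
XXXXXXXXXXXX_X  (repeats iteration 1; period 2)
iteration 4: X__________XXX
count of X: 4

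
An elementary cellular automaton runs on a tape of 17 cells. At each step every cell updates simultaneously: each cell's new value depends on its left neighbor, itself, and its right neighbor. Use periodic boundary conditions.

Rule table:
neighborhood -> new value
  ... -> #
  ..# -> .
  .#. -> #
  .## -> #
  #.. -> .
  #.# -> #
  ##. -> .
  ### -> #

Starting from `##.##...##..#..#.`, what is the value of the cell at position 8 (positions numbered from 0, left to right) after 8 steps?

#.##..#.#...#..##
.##...###.#.#..##
##..#.##.####..#.
#...###.####...##
..#.##.####..#.##
..###.####...###.
#.##.####..#.##..
###.####...###...
position 8 holds .

.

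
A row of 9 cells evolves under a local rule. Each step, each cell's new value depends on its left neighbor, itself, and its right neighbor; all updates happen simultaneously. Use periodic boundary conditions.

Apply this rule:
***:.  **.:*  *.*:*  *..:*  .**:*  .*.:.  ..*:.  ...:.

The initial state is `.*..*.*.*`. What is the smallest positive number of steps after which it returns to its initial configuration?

9

*.*..*.*.
.*.*..*.*
*.*.*..*.
.*.*.*..*
*.*.*.*..
.*.*.*.*.
..*.*.*.*
*..*.*.*.
.*..*.*.*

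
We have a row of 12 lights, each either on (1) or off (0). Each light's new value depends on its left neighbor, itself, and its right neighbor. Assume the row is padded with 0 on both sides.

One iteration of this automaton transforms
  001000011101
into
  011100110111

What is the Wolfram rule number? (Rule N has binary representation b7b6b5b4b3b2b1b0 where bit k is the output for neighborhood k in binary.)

126

position 8: 111 → 0  (bit 7 = 0)
position 9: 110 → 1  (bit 6 = 1)
position 10: 101 → 1  (bit 5 = 1)
position 3: 100 → 1  (bit 4 = 1)
position 7: 011 → 1  (bit 3 = 1)
position 2: 010 → 1  (bit 2 = 1)
position 1: 001 → 1  (bit 1 = 1)
position 0: 000 → 0  (bit 0 = 0)
bits b7..b0 = 01111110 = 126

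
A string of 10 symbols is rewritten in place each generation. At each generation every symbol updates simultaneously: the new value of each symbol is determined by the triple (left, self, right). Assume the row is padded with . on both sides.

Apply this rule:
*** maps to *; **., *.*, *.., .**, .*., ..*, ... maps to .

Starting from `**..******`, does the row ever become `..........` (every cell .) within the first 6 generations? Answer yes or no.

.....****.
......**..
..........
all cells are . at generation 3

yes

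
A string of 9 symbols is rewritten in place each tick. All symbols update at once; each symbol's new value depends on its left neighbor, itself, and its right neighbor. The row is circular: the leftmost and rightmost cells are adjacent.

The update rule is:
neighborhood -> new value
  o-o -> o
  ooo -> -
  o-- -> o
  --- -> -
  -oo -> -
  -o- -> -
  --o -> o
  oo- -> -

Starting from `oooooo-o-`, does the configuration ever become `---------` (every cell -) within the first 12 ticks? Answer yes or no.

tick 1: ------o-o
tick 2: o----o-o-
tick 3: -o--o-o-o
tick 4: o-oo-o-o-
tick 5: -o--o-o-o  (repeats tick 3; period 2)
tick 12: o-oo-o-o-
tick 12 is o-oo-o-o-, still not uniform -

no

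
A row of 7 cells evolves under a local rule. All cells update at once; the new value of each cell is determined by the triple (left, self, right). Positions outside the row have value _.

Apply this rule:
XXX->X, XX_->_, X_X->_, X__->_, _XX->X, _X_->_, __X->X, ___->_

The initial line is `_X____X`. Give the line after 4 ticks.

__X____

X____X_
____X__
___X___
__X____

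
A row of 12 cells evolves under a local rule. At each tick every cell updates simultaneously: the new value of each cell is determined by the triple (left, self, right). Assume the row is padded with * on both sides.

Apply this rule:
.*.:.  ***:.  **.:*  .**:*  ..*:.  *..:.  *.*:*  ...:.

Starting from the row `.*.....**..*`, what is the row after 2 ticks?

*......**..*
*......**..*

*......**..*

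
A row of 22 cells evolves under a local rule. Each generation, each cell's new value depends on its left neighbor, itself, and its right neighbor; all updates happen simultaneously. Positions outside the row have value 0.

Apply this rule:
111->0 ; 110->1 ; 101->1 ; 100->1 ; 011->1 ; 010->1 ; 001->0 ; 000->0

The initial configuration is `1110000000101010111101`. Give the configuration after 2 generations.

generation 1: 1011000000111111100111
generation 2: 1111100000100000110101

1111100000100000110101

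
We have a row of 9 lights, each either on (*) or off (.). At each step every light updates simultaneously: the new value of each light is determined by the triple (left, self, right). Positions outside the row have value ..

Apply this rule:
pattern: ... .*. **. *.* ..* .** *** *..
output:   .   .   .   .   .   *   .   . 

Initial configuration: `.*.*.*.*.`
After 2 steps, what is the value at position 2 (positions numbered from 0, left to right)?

.........
.........
position 2 holds .

.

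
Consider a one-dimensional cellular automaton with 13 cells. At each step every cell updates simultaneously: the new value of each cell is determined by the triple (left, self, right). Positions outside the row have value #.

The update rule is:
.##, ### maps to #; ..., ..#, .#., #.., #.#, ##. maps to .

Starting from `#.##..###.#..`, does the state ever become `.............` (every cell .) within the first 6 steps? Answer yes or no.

..#...##.....
......#......
.............
all cells are . at step 3

yes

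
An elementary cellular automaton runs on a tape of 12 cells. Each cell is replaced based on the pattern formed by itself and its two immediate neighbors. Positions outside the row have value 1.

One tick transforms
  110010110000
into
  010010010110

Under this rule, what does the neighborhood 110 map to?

At position 1 the neighborhood is 110; the next row has 1 there.

1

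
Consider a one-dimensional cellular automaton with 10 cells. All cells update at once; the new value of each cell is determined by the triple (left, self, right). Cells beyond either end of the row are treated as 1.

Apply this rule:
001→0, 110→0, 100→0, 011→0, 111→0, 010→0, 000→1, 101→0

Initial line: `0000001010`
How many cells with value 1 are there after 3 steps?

0111100000
0000001110
0111100000
count of 1: 4

4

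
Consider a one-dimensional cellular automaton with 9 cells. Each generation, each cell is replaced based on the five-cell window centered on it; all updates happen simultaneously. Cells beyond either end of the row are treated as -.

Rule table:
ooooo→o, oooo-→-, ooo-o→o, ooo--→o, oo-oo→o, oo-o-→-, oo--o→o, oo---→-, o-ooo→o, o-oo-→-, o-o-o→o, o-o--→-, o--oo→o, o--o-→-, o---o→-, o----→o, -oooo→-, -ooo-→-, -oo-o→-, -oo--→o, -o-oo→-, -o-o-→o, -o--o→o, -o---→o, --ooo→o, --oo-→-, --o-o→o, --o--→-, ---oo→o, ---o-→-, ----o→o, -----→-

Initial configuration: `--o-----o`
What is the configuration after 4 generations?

ooo-o-o--

o--oo-o--
-oo----oo
o-o-ooo-o
ooo-o-o--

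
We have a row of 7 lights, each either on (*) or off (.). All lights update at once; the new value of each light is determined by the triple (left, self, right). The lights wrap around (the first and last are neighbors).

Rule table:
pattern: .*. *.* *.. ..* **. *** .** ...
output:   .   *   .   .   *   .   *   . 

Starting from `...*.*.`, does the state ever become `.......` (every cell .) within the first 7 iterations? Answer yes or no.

yes

....*..
.......
all cells are . at iteration 2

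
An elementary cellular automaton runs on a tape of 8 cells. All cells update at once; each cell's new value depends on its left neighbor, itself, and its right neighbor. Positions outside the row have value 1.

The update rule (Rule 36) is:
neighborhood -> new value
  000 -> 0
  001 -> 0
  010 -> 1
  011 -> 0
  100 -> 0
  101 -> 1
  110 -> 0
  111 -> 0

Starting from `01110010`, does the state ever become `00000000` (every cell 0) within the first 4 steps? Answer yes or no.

yes

step 1: 10000011
step 2: 00000000
all cells are 0 at step 2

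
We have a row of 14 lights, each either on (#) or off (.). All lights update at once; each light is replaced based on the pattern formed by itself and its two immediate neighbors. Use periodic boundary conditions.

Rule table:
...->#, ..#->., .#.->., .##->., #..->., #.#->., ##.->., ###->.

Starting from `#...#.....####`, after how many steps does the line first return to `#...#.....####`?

step 1: ..#...###.....
step 2: #...#.....####

2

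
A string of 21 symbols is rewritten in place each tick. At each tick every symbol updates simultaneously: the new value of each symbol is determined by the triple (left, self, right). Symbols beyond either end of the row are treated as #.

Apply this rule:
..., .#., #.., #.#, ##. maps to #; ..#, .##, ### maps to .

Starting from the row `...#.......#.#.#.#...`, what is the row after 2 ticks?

.##......##........##

tick 1: ##.#######.#########.
tick 2: .##......##........##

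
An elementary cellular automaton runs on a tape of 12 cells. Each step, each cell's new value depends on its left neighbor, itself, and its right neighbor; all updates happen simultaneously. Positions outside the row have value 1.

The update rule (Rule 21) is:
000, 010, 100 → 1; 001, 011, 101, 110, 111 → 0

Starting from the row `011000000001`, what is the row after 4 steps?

100000000010

000111111100
110000000010
001111111010
100000000010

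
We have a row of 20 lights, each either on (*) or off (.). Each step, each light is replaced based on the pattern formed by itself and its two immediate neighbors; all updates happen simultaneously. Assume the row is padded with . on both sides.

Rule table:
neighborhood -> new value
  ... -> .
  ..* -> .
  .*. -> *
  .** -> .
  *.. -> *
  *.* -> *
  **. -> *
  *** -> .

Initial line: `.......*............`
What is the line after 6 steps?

.......**...........
........**..........
.........**.........
..........**........
...........**.......
............**......

............**......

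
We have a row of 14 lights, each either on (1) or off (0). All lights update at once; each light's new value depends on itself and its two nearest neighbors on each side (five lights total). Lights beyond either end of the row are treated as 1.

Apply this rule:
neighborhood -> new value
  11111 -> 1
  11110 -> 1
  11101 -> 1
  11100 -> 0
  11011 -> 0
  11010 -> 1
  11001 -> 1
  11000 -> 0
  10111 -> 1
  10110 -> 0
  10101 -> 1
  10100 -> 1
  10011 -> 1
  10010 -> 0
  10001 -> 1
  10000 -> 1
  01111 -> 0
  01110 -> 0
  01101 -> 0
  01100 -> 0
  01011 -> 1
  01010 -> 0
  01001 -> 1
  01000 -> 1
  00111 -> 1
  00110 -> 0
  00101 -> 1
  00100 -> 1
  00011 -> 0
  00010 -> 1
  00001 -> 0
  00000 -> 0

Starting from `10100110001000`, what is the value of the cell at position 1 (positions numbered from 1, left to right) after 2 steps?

1

11111000111110
11110010101110
position 1 holds 1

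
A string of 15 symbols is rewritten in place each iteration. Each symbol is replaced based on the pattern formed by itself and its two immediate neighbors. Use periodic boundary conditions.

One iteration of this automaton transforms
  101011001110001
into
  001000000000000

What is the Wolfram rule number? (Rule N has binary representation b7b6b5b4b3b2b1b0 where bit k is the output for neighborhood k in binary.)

4

position 9: 111 → 0  (bit 7 = 0)
position 0: 110 → 0  (bit 6 = 0)
position 1: 101 → 0  (bit 5 = 0)
position 6: 100 → 0  (bit 4 = 0)
position 4: 011 → 0  (bit 3 = 0)
position 2: 010 → 1  (bit 2 = 1)
position 7: 001 → 0  (bit 1 = 0)
position 12: 000 → 0  (bit 0 = 0)
bits b7..b0 = 00000100 = 4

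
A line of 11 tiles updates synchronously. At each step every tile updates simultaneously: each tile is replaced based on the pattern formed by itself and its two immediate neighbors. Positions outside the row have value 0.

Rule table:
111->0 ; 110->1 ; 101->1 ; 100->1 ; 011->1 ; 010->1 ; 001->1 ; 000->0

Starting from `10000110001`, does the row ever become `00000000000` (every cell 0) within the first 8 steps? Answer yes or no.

11001111011
11111001111
10001111001
11011001111
11111111001
10000001111
11000011001
11100111111
step 8 is 11100111111, still not uniform 0

no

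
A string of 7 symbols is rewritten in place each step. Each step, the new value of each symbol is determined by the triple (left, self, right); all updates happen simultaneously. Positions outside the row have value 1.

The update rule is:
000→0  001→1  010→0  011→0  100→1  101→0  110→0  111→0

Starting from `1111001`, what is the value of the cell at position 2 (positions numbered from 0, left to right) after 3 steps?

0000110
1001000
0110101
position 2 holds 1

1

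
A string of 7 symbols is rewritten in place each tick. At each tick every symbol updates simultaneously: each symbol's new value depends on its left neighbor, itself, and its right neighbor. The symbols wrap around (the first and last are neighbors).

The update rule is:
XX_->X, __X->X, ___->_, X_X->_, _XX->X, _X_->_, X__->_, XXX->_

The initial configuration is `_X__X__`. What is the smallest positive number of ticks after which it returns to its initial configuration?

7

X__X___
__X___X
_X___X_
X___X__
___X__X
__X__X_
_X__X__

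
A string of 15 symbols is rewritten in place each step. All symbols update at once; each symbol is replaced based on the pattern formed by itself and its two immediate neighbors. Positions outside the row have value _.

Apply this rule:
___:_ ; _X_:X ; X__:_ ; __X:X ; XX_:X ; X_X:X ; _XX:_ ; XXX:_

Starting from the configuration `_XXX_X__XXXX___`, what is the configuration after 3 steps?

X__XXX_X___X___
X_X__XXX__XX___
XXX_X__X_X_X___

XXX_X__X_X_X___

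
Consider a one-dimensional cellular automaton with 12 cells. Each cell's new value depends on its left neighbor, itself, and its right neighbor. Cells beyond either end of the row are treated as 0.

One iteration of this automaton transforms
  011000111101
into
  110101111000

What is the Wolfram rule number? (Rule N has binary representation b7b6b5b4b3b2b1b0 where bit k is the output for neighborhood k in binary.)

position 7: 111 → 1  (bit 7 = 1)
position 2: 110 → 0  (bit 6 = 0)
position 10: 101 → 0  (bit 5 = 0)
position 3: 100 → 1  (bit 4 = 1)
position 1: 011 → 1  (bit 3 = 1)
position 11: 010 → 0  (bit 2 = 0)
position 0: 001 → 1  (bit 1 = 1)
position 4: 000 → 0  (bit 0 = 0)
bits b7..b0 = 10011010 = 154

154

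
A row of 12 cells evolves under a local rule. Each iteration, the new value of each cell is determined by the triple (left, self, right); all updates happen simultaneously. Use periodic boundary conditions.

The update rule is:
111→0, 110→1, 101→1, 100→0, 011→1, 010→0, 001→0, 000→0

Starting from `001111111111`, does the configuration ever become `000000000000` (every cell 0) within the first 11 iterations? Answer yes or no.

yes

iteration 1: 001000000001
iteration 2: 000000000000
all cells are 0 at iteration 2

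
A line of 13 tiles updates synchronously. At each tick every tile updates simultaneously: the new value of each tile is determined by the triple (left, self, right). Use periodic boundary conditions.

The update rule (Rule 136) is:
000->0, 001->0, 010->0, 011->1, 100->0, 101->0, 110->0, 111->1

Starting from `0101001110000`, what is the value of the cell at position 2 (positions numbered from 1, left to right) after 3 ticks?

tick 1: 0000001100000
tick 2: 0000001000000
tick 3: 0000000000000
position 2 holds 0

0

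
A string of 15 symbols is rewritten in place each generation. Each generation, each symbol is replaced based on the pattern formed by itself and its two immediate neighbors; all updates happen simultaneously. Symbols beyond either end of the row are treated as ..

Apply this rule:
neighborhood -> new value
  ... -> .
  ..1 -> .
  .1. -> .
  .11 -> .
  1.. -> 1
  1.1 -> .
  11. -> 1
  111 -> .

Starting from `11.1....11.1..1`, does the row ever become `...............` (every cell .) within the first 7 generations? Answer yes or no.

generation 1: .1..1....1..1..
generation 2: ..1..1....1..1.
generation 3: ...1..1....1..1
generation 4: ....1..1....1..
generation 5: .....1..1....1.
generation 6: ......1..1....1
generation 7: .......1..1....
generation 7 is .......1..1...., still not uniform .

no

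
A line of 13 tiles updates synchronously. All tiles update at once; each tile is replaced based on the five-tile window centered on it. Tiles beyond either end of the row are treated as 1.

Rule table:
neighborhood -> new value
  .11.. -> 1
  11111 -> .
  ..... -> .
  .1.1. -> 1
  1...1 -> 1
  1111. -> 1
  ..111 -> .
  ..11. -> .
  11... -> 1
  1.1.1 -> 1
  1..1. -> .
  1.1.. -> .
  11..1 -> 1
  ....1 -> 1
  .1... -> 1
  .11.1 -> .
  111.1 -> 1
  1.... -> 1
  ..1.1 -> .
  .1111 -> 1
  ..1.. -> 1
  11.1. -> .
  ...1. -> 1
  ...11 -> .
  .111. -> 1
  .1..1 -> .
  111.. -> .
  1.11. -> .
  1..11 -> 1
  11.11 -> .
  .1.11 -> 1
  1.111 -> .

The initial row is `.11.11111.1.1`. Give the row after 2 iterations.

11.11.1......

iteration 1: .....1.11.11.
iteration 2: 11.11.1......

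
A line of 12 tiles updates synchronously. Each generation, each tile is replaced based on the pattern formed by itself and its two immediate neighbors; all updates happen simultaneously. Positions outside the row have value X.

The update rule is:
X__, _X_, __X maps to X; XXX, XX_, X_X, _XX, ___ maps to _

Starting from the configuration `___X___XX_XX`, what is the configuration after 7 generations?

X__XXX__X___

X_XXX_X_____
______XX___X
X____X__X_X_
_X__XXXXX_X_
_XXX______X_
____X____XX_
X__XXX__X___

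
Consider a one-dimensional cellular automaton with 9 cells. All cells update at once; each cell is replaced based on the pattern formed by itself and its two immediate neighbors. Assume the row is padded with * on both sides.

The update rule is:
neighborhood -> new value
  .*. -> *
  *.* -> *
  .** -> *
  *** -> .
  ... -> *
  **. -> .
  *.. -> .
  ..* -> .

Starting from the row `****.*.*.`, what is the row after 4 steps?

..**.**.*

step 1: ....*****
step 2: .**.*....
step 3: **.**.**.
step 4: ..**.**.*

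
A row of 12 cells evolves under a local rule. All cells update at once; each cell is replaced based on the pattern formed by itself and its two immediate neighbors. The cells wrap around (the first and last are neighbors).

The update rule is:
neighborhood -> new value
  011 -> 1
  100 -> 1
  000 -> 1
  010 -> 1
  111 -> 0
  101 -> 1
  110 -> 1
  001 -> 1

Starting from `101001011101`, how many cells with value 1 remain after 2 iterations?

3

111111110111
000000011100
count of 1: 3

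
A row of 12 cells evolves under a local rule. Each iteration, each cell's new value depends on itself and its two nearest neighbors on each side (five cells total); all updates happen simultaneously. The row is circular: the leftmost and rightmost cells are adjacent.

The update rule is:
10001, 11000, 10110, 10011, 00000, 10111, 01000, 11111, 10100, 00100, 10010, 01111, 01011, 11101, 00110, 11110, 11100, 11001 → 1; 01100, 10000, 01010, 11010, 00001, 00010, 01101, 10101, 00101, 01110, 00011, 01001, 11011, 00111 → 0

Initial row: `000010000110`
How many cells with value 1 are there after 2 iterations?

5

010011000101
010110110000
count of 1: 5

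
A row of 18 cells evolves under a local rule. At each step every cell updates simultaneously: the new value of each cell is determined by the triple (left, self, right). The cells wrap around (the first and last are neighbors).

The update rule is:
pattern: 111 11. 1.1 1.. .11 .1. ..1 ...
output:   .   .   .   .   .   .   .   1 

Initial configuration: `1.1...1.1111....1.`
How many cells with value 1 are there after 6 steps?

....1........11...
111...111111....11
....1........11...  (repeats step 1; period 2)
step 6: 111...111111....11
count of 1: 11

11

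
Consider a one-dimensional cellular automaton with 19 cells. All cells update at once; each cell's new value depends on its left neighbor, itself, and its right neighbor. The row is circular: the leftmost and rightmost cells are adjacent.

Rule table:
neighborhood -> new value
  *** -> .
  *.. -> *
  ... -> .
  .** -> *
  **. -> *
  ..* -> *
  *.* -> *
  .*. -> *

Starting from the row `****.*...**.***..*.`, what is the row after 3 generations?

*..****.*****.*****
****..***...***....
*..****.**.**.**..*

*..****.**.**.**..*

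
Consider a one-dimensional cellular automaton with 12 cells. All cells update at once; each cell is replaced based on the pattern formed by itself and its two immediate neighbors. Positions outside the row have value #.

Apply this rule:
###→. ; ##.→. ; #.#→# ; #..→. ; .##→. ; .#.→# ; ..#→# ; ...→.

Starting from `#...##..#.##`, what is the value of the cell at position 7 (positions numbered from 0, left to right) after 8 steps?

...#...###..
..##..#....#
.#...##...#.
##..#....###
...##...#...
..#....##..#
.##...#...#.
#....##..###
position 7 holds .

.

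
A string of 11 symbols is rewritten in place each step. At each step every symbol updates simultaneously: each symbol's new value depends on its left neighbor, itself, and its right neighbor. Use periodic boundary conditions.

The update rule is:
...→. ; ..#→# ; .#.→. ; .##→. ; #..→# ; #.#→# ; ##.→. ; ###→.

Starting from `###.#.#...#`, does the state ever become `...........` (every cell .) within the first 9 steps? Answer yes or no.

no

...#.#.#.#.
..#.#.#.#.#
##.#.#.#.#.
..#.#.#.#.#  (repeats step 2; period 2)
step 9: ##.#.#.#.#.
step 9 is ##.#.#.#.#., still not uniform .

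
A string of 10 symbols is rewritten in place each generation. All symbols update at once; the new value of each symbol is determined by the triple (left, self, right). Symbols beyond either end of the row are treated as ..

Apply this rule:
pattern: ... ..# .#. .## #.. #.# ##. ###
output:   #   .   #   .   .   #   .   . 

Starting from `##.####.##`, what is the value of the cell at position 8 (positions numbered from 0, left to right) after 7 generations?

#

generation 1: ..#....#..
generation 2: #.#.##.#.#
generation 3: ####..####
generation 4: ..........
generation 5: ##########
generation 6: ..........  (repeats generation 4; period 2)
generation 7: ##########
position 8 holds #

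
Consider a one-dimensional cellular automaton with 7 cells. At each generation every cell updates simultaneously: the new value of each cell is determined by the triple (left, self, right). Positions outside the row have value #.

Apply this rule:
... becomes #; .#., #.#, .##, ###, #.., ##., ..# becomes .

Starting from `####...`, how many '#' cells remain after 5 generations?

generation 1: .....#.
generation 2: .###...
generation 3: .....#.  (repeats generation 1; period 2)
generation 5: .....#.
count of #: 1

1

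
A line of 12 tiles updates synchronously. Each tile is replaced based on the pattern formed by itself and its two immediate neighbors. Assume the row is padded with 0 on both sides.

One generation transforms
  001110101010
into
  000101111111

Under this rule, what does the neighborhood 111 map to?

At position 3 the neighborhood is 111; the next row has 1 there.

1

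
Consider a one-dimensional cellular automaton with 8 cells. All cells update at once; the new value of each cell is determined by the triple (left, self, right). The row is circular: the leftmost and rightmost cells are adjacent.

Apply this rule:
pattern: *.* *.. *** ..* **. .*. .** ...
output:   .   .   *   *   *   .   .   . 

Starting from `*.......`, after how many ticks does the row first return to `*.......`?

8

tick 1: .......*
tick 2: ......*.
tick 3: .....*..
tick 4: ....*...
tick 5: ...*....
tick 6: ..*.....
tick 7: .*......
tick 8: *.......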